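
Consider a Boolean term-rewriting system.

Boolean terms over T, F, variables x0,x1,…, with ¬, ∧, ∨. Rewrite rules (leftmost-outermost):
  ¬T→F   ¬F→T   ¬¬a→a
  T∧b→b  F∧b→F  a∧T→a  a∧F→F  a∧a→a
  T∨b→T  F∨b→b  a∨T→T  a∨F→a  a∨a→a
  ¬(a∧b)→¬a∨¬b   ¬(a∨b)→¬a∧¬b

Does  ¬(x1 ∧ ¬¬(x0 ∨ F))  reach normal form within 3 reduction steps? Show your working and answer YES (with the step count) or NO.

  start: ¬(x1 ∧ ¬¬(x0 ∨ F))
  →1  ¬x1 ∨ ¬¬¬(x0 ∨ F)
  →2  ¬x1 ∨ ¬(x0 ∨ F)
  →3  ¬x1 ∨ (¬x0 ∧ ¬F)

Answer: NO — after 3 steps the term is ¬x1 ∨ (¬x0 ∧ ¬F), not yet normal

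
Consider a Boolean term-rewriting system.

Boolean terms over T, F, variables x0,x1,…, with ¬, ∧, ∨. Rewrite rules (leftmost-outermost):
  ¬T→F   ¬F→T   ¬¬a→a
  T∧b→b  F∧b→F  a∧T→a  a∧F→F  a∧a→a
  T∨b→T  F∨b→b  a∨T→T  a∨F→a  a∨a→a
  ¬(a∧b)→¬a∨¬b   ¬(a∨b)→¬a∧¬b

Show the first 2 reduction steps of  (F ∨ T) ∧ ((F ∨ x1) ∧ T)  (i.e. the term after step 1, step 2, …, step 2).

Answer: after 2 steps: (F ∨ x1) ∧ T

Working:
  start: (F ∨ T) ∧ ((F ∨ x1) ∧ T)
  [1] T ∧ ((F ∨ x1) ∧ T)
  [2] (F ∨ x1) ∧ T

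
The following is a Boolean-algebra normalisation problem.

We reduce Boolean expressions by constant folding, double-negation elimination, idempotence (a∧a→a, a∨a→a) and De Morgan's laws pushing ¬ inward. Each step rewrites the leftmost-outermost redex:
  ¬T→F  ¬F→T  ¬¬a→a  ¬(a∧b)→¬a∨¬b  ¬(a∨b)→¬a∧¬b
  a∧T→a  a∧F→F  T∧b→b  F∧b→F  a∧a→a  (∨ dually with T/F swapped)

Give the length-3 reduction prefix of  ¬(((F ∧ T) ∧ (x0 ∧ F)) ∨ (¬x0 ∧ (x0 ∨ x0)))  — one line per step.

Answer: after 3 steps: ((¬F ∨ ¬T) ∨ ¬(x0 ∧ F)) ∧ ¬(¬x0 ∧ (x0 ∨ x0))

Working:
  start: ¬(((F ∧ T) ∧ (x0 ∧ F)) ∨ (¬x0 ∧ (x0 ∨ x0)))
  →1  ¬((F ∧ T) ∧ (x0 ∧ F)) ∧ ¬(¬x0 ∧ (x0 ∨ x0))
  →2  (¬(F ∧ T) ∨ ¬(x0 ∧ F)) ∧ ¬(¬x0 ∧ (x0 ∨ x0))
  →3  ((¬F ∨ ¬T) ∨ ¬(x0 ∧ F)) ∧ ¬(¬x0 ∧ (x0 ∨ x0))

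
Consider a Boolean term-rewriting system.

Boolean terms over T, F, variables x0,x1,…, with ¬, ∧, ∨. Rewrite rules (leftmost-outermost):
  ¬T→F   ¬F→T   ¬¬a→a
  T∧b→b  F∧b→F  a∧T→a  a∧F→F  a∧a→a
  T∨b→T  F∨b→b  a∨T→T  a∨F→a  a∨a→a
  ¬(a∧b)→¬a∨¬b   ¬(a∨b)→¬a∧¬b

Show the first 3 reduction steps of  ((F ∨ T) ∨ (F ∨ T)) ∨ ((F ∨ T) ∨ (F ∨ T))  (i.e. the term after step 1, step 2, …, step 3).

Answer: after 3 steps: T

Reduction:
  start: ((F ∨ T) ∨ (F ∨ T)) ∨ ((F ∨ T) ∨ (F ∨ T))
  →1  (F ∨ T) ∨ (F ∨ T)
  →2  F ∨ T
  →3  T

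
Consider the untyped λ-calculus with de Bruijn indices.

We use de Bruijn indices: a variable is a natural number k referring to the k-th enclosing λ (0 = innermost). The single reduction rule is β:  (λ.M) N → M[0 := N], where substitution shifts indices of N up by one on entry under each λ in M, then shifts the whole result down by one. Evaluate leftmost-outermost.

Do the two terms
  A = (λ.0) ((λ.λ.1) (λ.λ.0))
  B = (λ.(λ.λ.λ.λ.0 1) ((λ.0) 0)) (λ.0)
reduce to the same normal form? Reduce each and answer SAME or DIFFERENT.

Answer: DIFFERENT — A ⇓ λ.λ.λ.0, B ⇓ λ.λ.λ.0 1

Derivation:
Term A:
  start: (λ.0) ((λ.λ.1) (λ.λ.0))
  [1] (λ.λ.1) (λ.λ.0)
  [2] λ.λ.λ.0

Term B:
  start: (λ.(λ.λ.λ.λ.0 1) ((λ.0) 0)) (λ.0)
  [1] (λ.λ.λ.λ.0 1) ((λ.0) (λ.0))
  [2] λ.λ.λ.0 1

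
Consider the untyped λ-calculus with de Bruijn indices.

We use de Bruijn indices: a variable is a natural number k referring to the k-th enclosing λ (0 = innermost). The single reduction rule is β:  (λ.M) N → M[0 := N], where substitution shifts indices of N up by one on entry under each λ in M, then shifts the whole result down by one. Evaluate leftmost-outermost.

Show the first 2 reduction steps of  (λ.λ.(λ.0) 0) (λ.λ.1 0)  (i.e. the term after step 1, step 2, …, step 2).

Answer: after 2 steps: λ.0

Reduction:
  start: (λ.λ.(λ.0) 0) (λ.λ.1 0)
  →1  λ.(λ.0) 0
  →2  λ.0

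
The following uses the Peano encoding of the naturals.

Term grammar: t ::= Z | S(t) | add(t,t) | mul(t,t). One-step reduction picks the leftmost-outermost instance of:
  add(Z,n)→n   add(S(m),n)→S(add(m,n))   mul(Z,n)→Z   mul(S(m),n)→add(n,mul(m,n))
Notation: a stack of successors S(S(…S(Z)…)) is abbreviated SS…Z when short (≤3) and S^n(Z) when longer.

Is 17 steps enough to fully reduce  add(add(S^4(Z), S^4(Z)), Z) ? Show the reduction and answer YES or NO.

Answer: YES — reaches normal form S^8(Z) in 14 ≤ 17 steps

Derivation:
  start: add(add(S^4(Z), S^4(Z)), Z)
  [1] add(S(add(SSSZ, S^4(Z))), Z)
  [2] S(add(add(SSSZ, S^4(Z)), Z))
  [3] S(add(S(add(SSZ, S^4(Z))), Z))
  [4] S(S(add(add(SSZ, S^4(Z)), Z)))
  [5] S(S(add(S(add(SZ, S^4(Z))), Z)))
  [6] S(S(S(add(add(SZ, S^4(Z)), Z))))
  [7] S(S(S(add(S(add(Z, S^4(Z))), Z))))
  [8] S(S(S(S(add(add(Z, S^4(Z)), Z)))))
  [9] S(S(S(S(add(S^4(Z), Z)))))
  [10] S(S(S(S(S(add(SSSZ, Z))))))
  [11] S(S(S(S(S(S(add(SSZ, Z)))))))
  [12] S(S(S(S(S(S(S(add(SZ, Z))))))))
  [13] S(S(S(S(S(S(S(S(add(Z, Z)))))))))
  [14] S^8(Z)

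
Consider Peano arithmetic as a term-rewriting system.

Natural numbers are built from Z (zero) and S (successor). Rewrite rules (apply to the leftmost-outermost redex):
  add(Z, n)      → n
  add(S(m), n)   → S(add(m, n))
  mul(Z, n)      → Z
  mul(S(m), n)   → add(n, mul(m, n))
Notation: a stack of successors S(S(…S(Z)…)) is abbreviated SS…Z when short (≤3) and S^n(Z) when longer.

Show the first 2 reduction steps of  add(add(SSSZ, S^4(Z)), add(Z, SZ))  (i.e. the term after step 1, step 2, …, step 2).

Answer: after 2 steps: S(add(add(SSZ, S^4(Z)), add(Z, SZ)))

Working:
  start: add(add(SSSZ, S^4(Z)), add(Z, SZ))
  →1  add(S(add(SSZ, S^4(Z))), add(Z, SZ))
  →2  S(add(add(SSZ, S^4(Z)), add(Z, SZ)))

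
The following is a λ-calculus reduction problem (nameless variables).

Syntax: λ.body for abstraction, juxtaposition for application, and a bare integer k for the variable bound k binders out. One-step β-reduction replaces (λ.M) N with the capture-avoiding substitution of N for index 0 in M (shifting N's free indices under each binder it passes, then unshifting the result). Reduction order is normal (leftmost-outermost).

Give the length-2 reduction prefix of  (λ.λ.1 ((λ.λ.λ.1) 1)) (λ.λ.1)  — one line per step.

Answer: after 2 steps: λ.λ.(λ.λ.λ.1) (λ.λ.1)

Reduction:
  start: (λ.λ.1 ((λ.λ.λ.1) 1)) (λ.λ.1)
  [1] λ.(λ.λ.1) ((λ.λ.λ.1) (λ.λ.1))
  [2] λ.λ.(λ.λ.λ.1) (λ.λ.1)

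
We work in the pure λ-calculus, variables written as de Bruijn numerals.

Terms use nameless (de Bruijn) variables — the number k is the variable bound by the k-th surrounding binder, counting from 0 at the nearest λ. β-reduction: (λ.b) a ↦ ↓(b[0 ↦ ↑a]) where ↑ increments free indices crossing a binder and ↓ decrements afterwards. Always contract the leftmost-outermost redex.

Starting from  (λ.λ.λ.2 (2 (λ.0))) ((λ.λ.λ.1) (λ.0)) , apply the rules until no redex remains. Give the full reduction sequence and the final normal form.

  start: (λ.λ.λ.2 (2 (λ.0))) ((λ.λ.λ.1) (λ.0))
  →1  λ.λ.(λ.λ.λ.1) (λ.0) ((λ.λ.λ.1) (λ.0) (λ.0))
  →2  λ.λ.(λ.λ.1) ((λ.λ.λ.1) (λ.0) (λ.0))
  →3  λ.λ.λ.(λ.λ.λ.1) (λ.0) (λ.0)
  →4  λ.λ.λ.(λ.λ.1) (λ.0)
  →5  λ.λ.λ.λ.λ.0

Answer: normal form = λ.λ.λ.λ.λ.0  (in 5 steps)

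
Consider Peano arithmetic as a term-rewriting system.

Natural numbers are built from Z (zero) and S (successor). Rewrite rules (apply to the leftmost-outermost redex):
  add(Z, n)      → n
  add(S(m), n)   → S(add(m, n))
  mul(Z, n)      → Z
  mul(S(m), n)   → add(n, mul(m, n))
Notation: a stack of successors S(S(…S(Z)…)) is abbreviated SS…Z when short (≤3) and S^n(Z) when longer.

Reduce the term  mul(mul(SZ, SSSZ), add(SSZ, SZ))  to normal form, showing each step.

  start: mul(mul(SZ, SSSZ), add(SSZ, SZ))
  step 1: mul(add(SSSZ, mul(Z, SSSZ)), add(SSZ, SZ))
  step 2: mul(S(add(SSZ, mul(Z, SSSZ))), add(SSZ, SZ))
  step 3: add(add(SSZ, SZ), mul(add(SSZ, mul(Z, SSSZ)), add(SSZ, SZ)))
  step 4: add(S(add(SZ, SZ)), mul(add(SSZ, mul(Z, SSSZ)), add(SSZ, SZ)))
  step 5: S(add(add(SZ, SZ), mul(add(SSZ, mul(Z, SSSZ)), add(SSZ, SZ))))
  step 6: S(add(S(add(Z, SZ)), mul(add(SSZ, mul(Z, SSSZ)), add(SSZ, SZ))))
  step 7: S(S(add(add(Z, SZ), mul(add(SSZ, mul(Z, SSSZ)), add(SSZ, SZ)))))
  step 8: S(S(add(SZ, mul(add(SSZ, mul(Z, SSSZ)), add(SSZ, SZ)))))
  step 9: S(S(S(add(Z, mul(add(SSZ, mul(Z, SSSZ)), add(SSZ, SZ))))))
  step 10: S(S(S(mul(add(SSZ, mul(Z, SSSZ)), add(SSZ, SZ)))))
  step 11: S(S(S(mul(S(add(SZ, mul(Z, SSSZ))), add(SSZ, SZ)))))
  step 12: S(S(S(add(add(SSZ, SZ), mul(add(SZ, mul(Z, SSSZ)), add(SSZ, SZ))))))
  step 13: S(S(S(add(S(add(SZ, SZ)), mul(add(SZ, mul(Z, SSSZ)), add(SSZ, SZ))))))
  step 14: S(S(S(S(add(add(SZ, SZ), mul(add(SZ, mul(Z, SSSZ)), add(SSZ, SZ)))))))
  step 15: S(S(S(S(add(S(add(Z, SZ)), mul(add(SZ, mul(Z, SSSZ)), add(SSZ, SZ)))))))
  step 16: S(S(S(S(S(add(add(Z, SZ), mul(add(SZ, mul(Z, SSSZ)), add(SSZ, SZ))))))))
  step 17: S(S(S(S(S(add(SZ, mul(add(SZ, mul(Z, SSSZ)), add(SSZ, SZ))))))))
  step 18: S(S(S(S(S(S(add(Z, mul(add(SZ, mul(Z, SSSZ)), add(SSZ, SZ)))))))))
  step 19: S(S(S(S(S(S(mul(add(SZ, mul(Z, SSSZ)), add(SSZ, SZ))))))))
  step 20: S(S(S(S(S(S(mul(S(add(Z, mul(Z, SSSZ))), add(SSZ, SZ))))))))
  step 21: S(S(S(S(S(S(add(add(SSZ, SZ), mul(add(Z, mul(Z, SSSZ)), add(SSZ, SZ)))))))))
  step 22: S(S(S(S(S(S(add(S(add(SZ, SZ)), mul(add(Z, mul(Z, SSSZ)), add(SSZ, SZ)))))))))
  step 23: S(S(S(S(S(S(S(add(add(SZ, SZ), mul(add(Z, mul(Z, SSSZ)), add(SSZ, SZ))))))))))
  step 24: S(S(S(S(S(S(S(add(S(add(Z, SZ)), mul(add(Z, mul(Z, SSSZ)), add(SSZ, SZ))))))))))
  step 25: S(S(S(S(S(S(S(S(add(add(Z, SZ), mul(add(Z, mul(Z, SSSZ)), add(SSZ, SZ)))))))))))
  step 26: S(S(S(S(S(S(S(S(add(SZ, mul(add(Z, mul(Z, SSSZ)), add(SSZ, SZ)))))))))))
  step 27: S(S(S(S(S(S(S(S(S(add(Z, mul(add(Z, mul(Z, SSSZ)), add(SSZ, SZ))))))))))))
  step 28: S(S(S(S(S(S(S(S(S(mul(add(Z, mul(Z, SSSZ)), add(SSZ, SZ)))))))))))
  step 29: S(S(S(S(S(S(S(S(S(mul(mul(Z, SSSZ), add(SSZ, SZ)))))))))))
  step 30: S(S(S(S(S(S(S(S(S(mul(Z, add(SSZ, SZ)))))))))))
  step 31: S^9(Z)

Answer: normal form = S^9(Z)  (in 31 steps)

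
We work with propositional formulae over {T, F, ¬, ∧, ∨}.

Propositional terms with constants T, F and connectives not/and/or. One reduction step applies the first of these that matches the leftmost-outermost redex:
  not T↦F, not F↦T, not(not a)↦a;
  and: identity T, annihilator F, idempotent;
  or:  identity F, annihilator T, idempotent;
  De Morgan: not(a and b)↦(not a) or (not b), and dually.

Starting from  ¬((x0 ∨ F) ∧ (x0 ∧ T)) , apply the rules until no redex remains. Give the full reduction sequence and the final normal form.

  start: ¬((x0 ∨ F) ∧ (x0 ∧ T))
  step 1: ¬(x0 ∨ F) ∨ ¬(x0 ∧ T)
  step 2: (¬x0 ∧ ¬F) ∨ ¬(x0 ∧ T)
  step 3: (¬x0 ∧ T) ∨ ¬(x0 ∧ T)
  step 4: ¬x0 ∨ ¬(x0 ∧ T)
  step 5: ¬x0 ∨ (¬x0 ∨ ¬T)
  step 6: ¬x0 ∨ (¬x0 ∨ F)
  step 7: ¬x0 ∨ ¬x0
  step 8: ¬x0

Answer: normal form = ¬x0  (in 8 steps)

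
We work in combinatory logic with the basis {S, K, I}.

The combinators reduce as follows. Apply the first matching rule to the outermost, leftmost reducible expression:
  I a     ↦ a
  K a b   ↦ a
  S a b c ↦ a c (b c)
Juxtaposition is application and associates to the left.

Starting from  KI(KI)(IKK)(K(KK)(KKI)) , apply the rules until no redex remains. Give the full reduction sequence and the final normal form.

  start: KI(KI)(IKK)(K(KK)(KKI))
  step 1: I(IKK)(K(KK)(KKI))
  step 2: IKK(K(KK)(KKI))
  step 3: KK(K(KK)(KKI))
  step 4: K

Answer: normal form = K  (in 4 steps)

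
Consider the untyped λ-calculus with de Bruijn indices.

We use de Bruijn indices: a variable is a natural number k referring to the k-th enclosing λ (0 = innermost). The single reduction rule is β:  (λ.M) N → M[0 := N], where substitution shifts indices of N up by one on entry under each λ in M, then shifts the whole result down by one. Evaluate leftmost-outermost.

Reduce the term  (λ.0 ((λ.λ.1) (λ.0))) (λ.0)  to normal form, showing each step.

  start: (λ.0 ((λ.λ.1) (λ.0))) (λ.0)
  step 1: (λ.0) ((λ.λ.1) (λ.0))
  step 2: (λ.λ.1) (λ.0)
  step 3: λ.λ.0

Answer: normal form = λ.λ.0  (in 3 steps)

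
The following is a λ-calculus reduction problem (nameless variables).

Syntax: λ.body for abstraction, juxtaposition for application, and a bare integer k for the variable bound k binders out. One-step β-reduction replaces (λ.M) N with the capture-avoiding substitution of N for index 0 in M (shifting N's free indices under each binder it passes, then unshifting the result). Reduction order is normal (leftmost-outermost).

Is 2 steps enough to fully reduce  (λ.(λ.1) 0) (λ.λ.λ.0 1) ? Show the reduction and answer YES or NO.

  start: (λ.(λ.1) 0) (λ.λ.λ.0 1)
  →1  (λ.λ.λ.λ.0 1) (λ.λ.λ.0 1)
  →2  λ.λ.λ.0 1

Answer: YES — reaches normal form λ.λ.λ.0 1 in 2 ≤ 2 steps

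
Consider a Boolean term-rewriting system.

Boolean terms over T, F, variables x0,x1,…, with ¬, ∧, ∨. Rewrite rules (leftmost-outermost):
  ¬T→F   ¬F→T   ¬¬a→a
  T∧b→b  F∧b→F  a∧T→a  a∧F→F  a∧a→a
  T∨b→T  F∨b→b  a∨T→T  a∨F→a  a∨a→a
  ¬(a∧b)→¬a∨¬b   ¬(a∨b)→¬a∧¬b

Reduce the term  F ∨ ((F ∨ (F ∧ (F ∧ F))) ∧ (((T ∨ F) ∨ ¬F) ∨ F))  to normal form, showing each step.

Answer: normal form = F  (in 4 steps)

Derivation:
  start: F ∨ ((F ∨ (F ∧ (F ∧ F))) ∧ (((T ∨ F) ∨ ¬F) ∨ F))
  →1  (F ∨ (F ∧ (F ∧ F))) ∧ (((T ∨ F) ∨ ¬F) ∨ F)
  →2  (F ∧ (F ∧ F)) ∧ (((T ∨ F) ∨ ¬F) ∨ F)
  →3  F ∧ (((T ∨ F) ∨ ¬F) ∨ F)
  →4  F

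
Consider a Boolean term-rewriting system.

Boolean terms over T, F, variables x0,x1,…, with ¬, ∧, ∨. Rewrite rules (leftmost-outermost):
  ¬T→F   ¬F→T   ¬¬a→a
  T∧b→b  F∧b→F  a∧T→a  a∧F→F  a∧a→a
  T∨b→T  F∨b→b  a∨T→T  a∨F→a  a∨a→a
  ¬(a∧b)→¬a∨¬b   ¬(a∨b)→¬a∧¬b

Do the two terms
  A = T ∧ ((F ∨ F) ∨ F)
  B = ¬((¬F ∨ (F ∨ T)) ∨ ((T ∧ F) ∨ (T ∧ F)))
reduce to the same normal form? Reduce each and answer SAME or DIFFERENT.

Answer: SAME — A ⇓ F, B ⇓ F

Reduction:
Term A:
  start: T ∧ ((F ∨ F) ∨ F)
  [1] (F ∨ F) ∨ F
  [2] F ∨ F
  [3] F

Term B:
  start: ¬((¬F ∨ (F ∨ T)) ∨ ((T ∧ F) ∨ (T ∧ F)))
  [1] ¬(¬F ∨ (F ∨ T)) ∧ ¬((T ∧ F) ∨ (T ∧ F))
  [2] (¬¬F ∧ ¬(F ∨ T)) ∧ ¬((T ∧ F) ∨ (T ∧ F))
  [3] (F ∧ ¬(F ∨ T)) ∧ ¬((T ∧ F) ∨ (T ∧ F))
  [4] F ∧ ¬((T ∧ F) ∨ (T ∧ F))
  [5] F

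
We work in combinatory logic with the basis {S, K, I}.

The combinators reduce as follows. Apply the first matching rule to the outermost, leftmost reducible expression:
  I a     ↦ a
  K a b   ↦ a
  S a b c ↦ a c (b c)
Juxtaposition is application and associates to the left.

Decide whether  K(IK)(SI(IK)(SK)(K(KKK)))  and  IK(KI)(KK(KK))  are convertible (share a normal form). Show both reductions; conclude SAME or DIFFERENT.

Term A:
  start: K(IK)(SI(IK)(SK)(K(KKK)))
  [1] IK
  [2] K

Term B:
  start: IK(KI)(KK(KK))
  [1] K(KI)(KK(KK))
  [2] KI

Answer: DIFFERENT — A ⇓ K, B ⇓ KI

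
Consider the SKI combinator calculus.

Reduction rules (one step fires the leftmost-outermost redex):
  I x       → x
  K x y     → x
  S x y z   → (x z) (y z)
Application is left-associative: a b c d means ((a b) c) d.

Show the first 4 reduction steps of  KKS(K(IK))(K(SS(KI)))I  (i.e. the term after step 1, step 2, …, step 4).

  start: KKS(K(IK))(K(SS(KI)))I
  step 1: K(K(IK))(K(SS(KI)))I
  step 2: K(IK)I
  step 3: IK
  step 4: K

Answer: after 4 steps: K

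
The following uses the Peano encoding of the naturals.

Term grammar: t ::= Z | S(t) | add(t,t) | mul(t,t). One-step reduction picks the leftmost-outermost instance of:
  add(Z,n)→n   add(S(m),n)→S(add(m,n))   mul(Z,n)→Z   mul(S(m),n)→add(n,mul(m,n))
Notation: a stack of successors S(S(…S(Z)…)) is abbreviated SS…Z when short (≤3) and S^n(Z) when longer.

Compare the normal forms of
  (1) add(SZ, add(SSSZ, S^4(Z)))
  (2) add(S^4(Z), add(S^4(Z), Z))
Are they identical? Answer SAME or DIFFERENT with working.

Answer: SAME — A ⇓ S^8(Z), B ⇓ S^8(Z)

Reduction:
Term A:
  start: add(SZ, add(SSSZ, S^4(Z)))
  [1] S(add(Z, add(SSSZ, S^4(Z))))
  [2] S(add(SSSZ, S^4(Z)))
  [3] S(S(add(SSZ, S^4(Z))))
  [4] S(S(S(add(SZ, S^4(Z)))))
  [5] S(S(S(S(add(Z, S^4(Z))))))
  [6] S^8(Z)

Term B:
  start: add(S^4(Z), add(S^4(Z), Z))
  [1] S(add(SSSZ, add(S^4(Z), Z)))
  [2] S(S(add(SSZ, add(S^4(Z), Z))))
  [3] S(S(S(add(SZ, add(S^4(Z), Z)))))
  [4] S(S(S(S(add(Z, add(S^4(Z), Z))))))
  [5] S(S(S(S(add(S^4(Z), Z)))))
  [6] S(S(S(S(S(add(SSSZ, Z))))))
  [7] S(S(S(S(S(S(add(SSZ, Z)))))))
  [8] S(S(S(S(S(S(S(add(SZ, Z))))))))
  [9] S(S(S(S(S(S(S(S(add(Z, Z)))))))))
  [10] S^8(Z)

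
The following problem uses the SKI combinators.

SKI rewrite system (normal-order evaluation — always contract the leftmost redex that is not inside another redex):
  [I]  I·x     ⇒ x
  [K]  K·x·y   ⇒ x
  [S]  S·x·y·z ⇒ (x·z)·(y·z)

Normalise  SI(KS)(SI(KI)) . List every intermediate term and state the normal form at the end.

Answer: normal form = SI  (in 6 steps)

Working:
  start: SI(KS)(SI(KI))
  [1] I(SI(KI))(KS(SI(KI)))
  [2] SI(KI)(KS(SI(KI)))
  [3] I(KS(SI(KI)))(KI(KS(SI(KI))))
  [4] KS(SI(KI))(KI(KS(SI(KI))))
  [5] S(KI(KS(SI(KI))))
  [6] SI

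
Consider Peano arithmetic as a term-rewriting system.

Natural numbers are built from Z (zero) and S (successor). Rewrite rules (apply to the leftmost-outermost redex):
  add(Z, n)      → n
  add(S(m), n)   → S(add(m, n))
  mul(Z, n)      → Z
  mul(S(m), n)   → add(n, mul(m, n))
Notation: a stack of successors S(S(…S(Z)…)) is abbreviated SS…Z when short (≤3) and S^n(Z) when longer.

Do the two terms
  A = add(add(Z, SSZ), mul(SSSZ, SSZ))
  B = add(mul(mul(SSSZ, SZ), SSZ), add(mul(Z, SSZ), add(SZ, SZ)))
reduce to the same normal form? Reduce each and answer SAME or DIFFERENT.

Answer: SAME — A ⇓ S^8(Z), B ⇓ S^8(Z)

Derivation:
Term A:
  start: add(add(Z, SSZ), mul(SSSZ, SSZ))
  →1  add(SSZ, mul(SSSZ, SSZ))
  →2  S(add(SZ, mul(SSSZ, SSZ)))
  →3  S(S(add(Z, mul(SSSZ, SSZ))))
  →4  S(S(mul(SSSZ, SSZ)))
  →5  S(S(add(SSZ, mul(SSZ, SSZ))))
  →6  S(S(S(add(SZ, mul(SSZ, SSZ)))))
  →7  S(S(S(S(add(Z, mul(SSZ, SSZ))))))
  →8  S(S(S(S(mul(SSZ, SSZ)))))
  →9  S(S(S(S(add(SSZ, mul(SZ, SSZ))))))
  →10  S(S(S(S(S(add(SZ, mul(SZ, SSZ)))))))
  →11  S(S(S(S(S(S(add(Z, mul(SZ, SSZ))))))))
  →12  S(S(S(S(S(S(mul(SZ, SSZ)))))))
  →13  S(S(S(S(S(S(add(SSZ, mul(Z, SSZ))))))))
  →14  S(S(S(S(S(S(S(add(SZ, mul(Z, SSZ)))))))))
  →15  S(S(S(S(S(S(S(S(add(Z, mul(Z, SSZ))))))))))
  →16  S(S(S(S(S(S(S(S(mul(Z, SSZ)))))))))
  →17  S^8(Z)

Term B:
  start: add(mul(mul(SSSZ, SZ), SSZ), add(mul(Z, SSZ), add(SZ, SZ)))
  →1  add(mul(add(SZ, mul(SSZ, SZ)), SSZ), add(mul(Z, SSZ), add(SZ, SZ)))
  →2  add(mul(S(add(Z, mul(SSZ, SZ))), SSZ), add(mul(Z, SSZ), add(SZ, SZ)))
  →3  add(add(SSZ, mul(add(Z, mul(SSZ, SZ)), SSZ)), add(mul(Z, SSZ), add(SZ, SZ)))
  →4  add(S(add(SZ, mul(add(Z, mul(SSZ, SZ)), SSZ))), add(mul(Z, SSZ), add(SZ, SZ)))
  →5  S(add(add(SZ, mul(add(Z, mul(SSZ, SZ)), SSZ)), add(mul(Z, SSZ), add(SZ, SZ))))
  →6  S(add(S(add(Z, mul(add(Z, mul(SSZ, SZ)), SSZ))), add(mul(Z, SSZ), add(SZ, SZ))))
  →7  S(S(add(add(Z, mul(add(Z, mul(SSZ, SZ)), SSZ)), add(mul(Z, SSZ), add(SZ, SZ)))))
  →8  S(S(add(mul(add(Z, mul(SSZ, SZ)), SSZ), add(mul(Z, SSZ), add(SZ, SZ)))))
  →9  S(S(add(mul(mul(SSZ, SZ), SSZ), add(mul(Z, SSZ), add(SZ, SZ)))))
  →10  S(S(add(mul(add(SZ, mul(SZ, SZ)), SSZ), add(mul(Z, SSZ), add(SZ, SZ)))))
  →11  S(S(add(mul(S(add(Z, mul(SZ, SZ))), SSZ), add(mul(Z, SSZ), add(SZ, SZ)))))
  →12  S(S(add(add(SSZ, mul(add(Z, mul(SZ, SZ)), SSZ)), add(mul(Z, SSZ), add(SZ, SZ)))))
  →13  S(S(add(S(add(SZ, mul(add(Z, mul(SZ, SZ)), SSZ))), add(mul(Z, SSZ), add(SZ, SZ)))))
  →14  S(S(S(add(add(SZ, mul(add(Z, mul(SZ, SZ)), SSZ)), add(mul(Z, SSZ), add(SZ, SZ))))))
  →15  S(S(S(add(S(add(Z, mul(add(Z, mul(SZ, SZ)), SSZ))), add(mul(Z, SSZ), add(SZ, SZ))))))
  →16  S(S(S(S(add(add(Z, mul(add(Z, mul(SZ, SZ)), SSZ)), add(mul(Z, SSZ), add(SZ, SZ)))))))
  →17  S(S(S(S(add(mul(add(Z, mul(SZ, SZ)), SSZ), add(mul(Z, SSZ), add(SZ, SZ)))))))
  →18  S(S(S(S(add(mul(mul(SZ, SZ), SSZ), add(mul(Z, SSZ), add(SZ, SZ)))))))
  →19  S(S(S(S(add(mul(add(SZ, mul(Z, SZ)), SSZ), add(mul(Z, SSZ), add(SZ, SZ)))))))
  →20  S(S(S(S(add(mul(S(add(Z, mul(Z, SZ))), SSZ), add(mul(Z, SSZ), add(SZ, SZ)))))))
  →21  S(S(S(S(add(add(SSZ, mul(add(Z, mul(Z, SZ)), SSZ)), add(mul(Z, SSZ), add(SZ, SZ)))))))
  →22  S(S(S(S(add(S(add(SZ, mul(add(Z, mul(Z, SZ)), SSZ))), add(mul(Z, SSZ), add(SZ, SZ)))))))
  →23  S(S(S(S(S(add(add(SZ, mul(add(Z, mul(Z, SZ)), SSZ)), add(mul(Z, SSZ), add(SZ, SZ))))))))
  →24  S(S(S(S(S(add(S(add(Z, mul(add(Z, mul(Z, SZ)), SSZ))), add(mul(Z, SSZ), add(SZ, SZ))))))))
  →25  S(S(S(S(S(S(add(add(Z, mul(add(Z, mul(Z, SZ)), SSZ)), add(mul(Z, SSZ), add(SZ, SZ)))))))))
  →26  S(S(S(S(S(S(add(mul(add(Z, mul(Z, SZ)), SSZ), add(mul(Z, SSZ), add(SZ, SZ)))))))))
  →27  S(S(S(S(S(S(add(mul(mul(Z, SZ), SSZ), add(mul(Z, SSZ), add(SZ, SZ)))))))))
  →28  S(S(S(S(S(S(add(mul(Z, SSZ), add(mul(Z, SSZ), add(SZ, SZ)))))))))
  →29  S(S(S(S(S(S(add(Z, add(mul(Z, SSZ), add(SZ, SZ)))))))))
  →30  S(S(S(S(S(S(add(mul(Z, SSZ), add(SZ, SZ))))))))
  →31  S(S(S(S(S(S(add(Z, add(SZ, SZ))))))))
  →32  S(S(S(S(S(S(add(SZ, SZ)))))))
  →33  S(S(S(S(S(S(S(add(Z, SZ))))))))
  →34  S^8(Z)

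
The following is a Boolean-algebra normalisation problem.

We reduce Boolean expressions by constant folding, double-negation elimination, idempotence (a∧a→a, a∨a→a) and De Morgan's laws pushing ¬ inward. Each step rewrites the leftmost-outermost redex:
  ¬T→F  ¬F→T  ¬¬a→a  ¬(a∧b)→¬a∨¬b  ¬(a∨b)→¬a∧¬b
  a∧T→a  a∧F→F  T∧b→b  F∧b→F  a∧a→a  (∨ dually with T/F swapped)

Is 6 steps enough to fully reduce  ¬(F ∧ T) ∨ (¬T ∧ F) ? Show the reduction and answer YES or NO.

Answer: YES — reaches normal form T in 4 ≤ 6 steps

Reduction:
  start: ¬(F ∧ T) ∨ (¬T ∧ F)
  [1] (¬F ∨ ¬T) ∨ (¬T ∧ F)
  [2] (T ∨ ¬T) ∨ (¬T ∧ F)
  [3] T ∨ (¬T ∧ F)
  [4] T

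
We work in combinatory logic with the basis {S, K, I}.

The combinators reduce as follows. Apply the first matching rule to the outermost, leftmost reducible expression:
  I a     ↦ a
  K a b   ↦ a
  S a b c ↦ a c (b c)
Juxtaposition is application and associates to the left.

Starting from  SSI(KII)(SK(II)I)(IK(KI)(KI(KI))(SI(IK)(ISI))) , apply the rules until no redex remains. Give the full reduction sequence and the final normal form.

Answer: normal form = I  (in 16 steps)

Working:
  start: SSI(KII)(SK(II)I)(IK(KI)(KI(KI))(SI(IK)(ISI)))
  step 1: S(KII)(I(KII))(SK(II)I)(IK(KI)(KI(KI))(SI(IK)(ISI)))
  step 2: KII(SK(II)I)(I(KII)(SK(II)I))(IK(KI)(KI(KI))(SI(IK)(ISI)))
  step 3: I(SK(II)I)(I(KII)(SK(II)I))(IK(KI)(KI(KI))(SI(IK)(ISI)))
  step 4: SK(II)I(I(KII)(SK(II)I))(IK(KI)(KI(KI))(SI(IK)(ISI)))
  step 5: KI(III)(I(KII)(SK(II)I))(IK(KI)(KI(KI))(SI(IK)(ISI)))
  step 6: I(I(KII)(SK(II)I))(IK(KI)(KI(KI))(SI(IK)(ISI)))
  step 7: I(KII)(SK(II)I)(IK(KI)(KI(KI))(SI(IK)(ISI)))
  step 8: KII(SK(II)I)(IK(KI)(KI(KI))(SI(IK)(ISI)))
  step 9: I(SK(II)I)(IK(KI)(KI(KI))(SI(IK)(ISI)))
  step 10: SK(II)I(IK(KI)(KI(KI))(SI(IK)(ISI)))
  step 11: KI(III)(IK(KI)(KI(KI))(SI(IK)(ISI)))
  step 12: I(IK(KI)(KI(KI))(SI(IK)(ISI)))
  step 13: IK(KI)(KI(KI))(SI(IK)(ISI))
  step 14: K(KI)(KI(KI))(SI(IK)(ISI))
  step 15: KI(SI(IK)(ISI))
  step 16: I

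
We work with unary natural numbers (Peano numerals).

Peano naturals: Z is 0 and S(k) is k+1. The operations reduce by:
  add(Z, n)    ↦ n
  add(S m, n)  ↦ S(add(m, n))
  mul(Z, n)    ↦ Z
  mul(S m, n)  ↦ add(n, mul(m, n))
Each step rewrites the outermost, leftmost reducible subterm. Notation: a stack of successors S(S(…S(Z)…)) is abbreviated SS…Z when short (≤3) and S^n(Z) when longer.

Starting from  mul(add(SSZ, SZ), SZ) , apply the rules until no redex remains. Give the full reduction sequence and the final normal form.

Answer: normal form = SSSZ  (in 13 steps)

Reduction:
  start: mul(add(SSZ, SZ), SZ)
  →1  mul(S(add(SZ, SZ)), SZ)
  →2  add(SZ, mul(add(SZ, SZ), SZ))
  →3  S(add(Z, mul(add(SZ, SZ), SZ)))
  →4  S(mul(add(SZ, SZ), SZ))
  →5  S(mul(S(add(Z, SZ)), SZ))
  →6  S(add(SZ, mul(add(Z, SZ), SZ)))
  →7  S(S(add(Z, mul(add(Z, SZ), SZ))))
  →8  S(S(mul(add(Z, SZ), SZ)))
  →9  S(S(mul(SZ, SZ)))
  →10  S(S(add(SZ, mul(Z, SZ))))
  →11  S(S(S(add(Z, mul(Z, SZ)))))
  →12  S(S(S(mul(Z, SZ))))
  →13  SSSZ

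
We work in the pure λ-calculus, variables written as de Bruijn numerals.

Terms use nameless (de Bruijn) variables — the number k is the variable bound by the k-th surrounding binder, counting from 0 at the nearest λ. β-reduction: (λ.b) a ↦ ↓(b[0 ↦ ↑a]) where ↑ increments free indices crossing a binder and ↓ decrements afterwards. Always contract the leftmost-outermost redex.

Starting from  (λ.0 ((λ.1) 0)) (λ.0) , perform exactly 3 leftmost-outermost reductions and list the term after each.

  start: (λ.0 ((λ.1) 0)) (λ.0)
  →1  (λ.0) ((λ.λ.0) (λ.0))
  →2  (λ.λ.0) (λ.0)
  →3  λ.0

Answer: after 3 steps: λ.0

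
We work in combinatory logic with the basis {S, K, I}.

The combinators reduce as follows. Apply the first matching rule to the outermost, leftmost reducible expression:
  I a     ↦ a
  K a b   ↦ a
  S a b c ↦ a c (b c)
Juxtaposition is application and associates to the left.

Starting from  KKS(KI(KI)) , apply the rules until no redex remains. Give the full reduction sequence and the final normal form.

Answer: normal form = KI  (in 2 steps)

Derivation:
  start: KKS(KI(KI))
  step 1: K(KI(KI))
  step 2: KI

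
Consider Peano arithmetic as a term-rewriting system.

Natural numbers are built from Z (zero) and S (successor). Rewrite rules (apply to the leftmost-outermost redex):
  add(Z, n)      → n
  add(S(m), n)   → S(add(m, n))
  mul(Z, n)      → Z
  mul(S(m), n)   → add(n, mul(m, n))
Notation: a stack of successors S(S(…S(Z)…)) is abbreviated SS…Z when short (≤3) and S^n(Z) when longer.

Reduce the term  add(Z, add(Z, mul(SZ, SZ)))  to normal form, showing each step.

  start: add(Z, add(Z, mul(SZ, SZ)))
  step 1: add(Z, mul(SZ, SZ))
  step 2: mul(SZ, SZ)
  step 3: add(SZ, mul(Z, SZ))
  step 4: S(add(Z, mul(Z, SZ)))
  step 5: S(mul(Z, SZ))
  step 6: SZ

Answer: normal form = SZ  (in 6 steps)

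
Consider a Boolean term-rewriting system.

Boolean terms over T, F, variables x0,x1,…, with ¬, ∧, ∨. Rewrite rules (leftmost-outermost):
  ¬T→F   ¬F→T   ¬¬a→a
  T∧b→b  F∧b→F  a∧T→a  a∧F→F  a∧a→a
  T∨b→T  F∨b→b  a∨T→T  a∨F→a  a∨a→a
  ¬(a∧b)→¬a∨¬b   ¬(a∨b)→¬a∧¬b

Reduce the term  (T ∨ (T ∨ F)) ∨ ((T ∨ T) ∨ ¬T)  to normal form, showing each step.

  start: (T ∨ (T ∨ F)) ∨ ((T ∨ T) ∨ ¬T)
  →1  T ∨ ((T ∨ T) ∨ ¬T)
  →2  T

Answer: normal form = T  (in 2 steps)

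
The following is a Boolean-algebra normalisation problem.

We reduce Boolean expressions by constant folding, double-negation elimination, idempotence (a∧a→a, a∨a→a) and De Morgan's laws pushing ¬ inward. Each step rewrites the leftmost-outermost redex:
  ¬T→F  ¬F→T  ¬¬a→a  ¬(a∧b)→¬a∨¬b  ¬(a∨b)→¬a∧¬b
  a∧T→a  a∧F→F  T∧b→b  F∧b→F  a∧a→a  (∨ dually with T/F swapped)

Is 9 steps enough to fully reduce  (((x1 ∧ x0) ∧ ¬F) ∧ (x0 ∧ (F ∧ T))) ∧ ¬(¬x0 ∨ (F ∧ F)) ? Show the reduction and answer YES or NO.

  start: (((x1 ∧ x0) ∧ ¬F) ∧ (x0 ∧ (F ∧ T))) ∧ ¬(¬x0 ∨ (F ∧ F))
  [1] (((x1 ∧ x0) ∧ T) ∧ (x0 ∧ (F ∧ T))) ∧ ¬(¬x0 ∨ (F ∧ F))
  [2] ((x1 ∧ x0) ∧ (x0 ∧ (F ∧ T))) ∧ ¬(¬x0 ∨ (F ∧ F))
  [3] ((x1 ∧ x0) ∧ (x0 ∧ F)) ∧ ¬(¬x0 ∨ (F ∧ F))
  [4] ((x1 ∧ x0) ∧ F) ∧ ¬(¬x0 ∨ (F ∧ F))
  [5] F ∧ ¬(¬x0 ∨ (F ∧ F))
  [6] F

Answer: YES — reaches normal form F in 6 ≤ 9 steps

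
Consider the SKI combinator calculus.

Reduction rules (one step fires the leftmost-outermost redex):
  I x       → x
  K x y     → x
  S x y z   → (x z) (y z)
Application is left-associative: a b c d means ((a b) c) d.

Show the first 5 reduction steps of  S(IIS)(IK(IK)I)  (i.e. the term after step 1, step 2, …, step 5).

  start: S(IIS)(IK(IK)I)
  step 1: S(IS)(IK(IK)I)
  step 2: SS(IK(IK)I)
  step 3: SS(K(IK)I)
  step 4: SS(IK)
  step 5: SSK

Answer: after 5 steps: SSK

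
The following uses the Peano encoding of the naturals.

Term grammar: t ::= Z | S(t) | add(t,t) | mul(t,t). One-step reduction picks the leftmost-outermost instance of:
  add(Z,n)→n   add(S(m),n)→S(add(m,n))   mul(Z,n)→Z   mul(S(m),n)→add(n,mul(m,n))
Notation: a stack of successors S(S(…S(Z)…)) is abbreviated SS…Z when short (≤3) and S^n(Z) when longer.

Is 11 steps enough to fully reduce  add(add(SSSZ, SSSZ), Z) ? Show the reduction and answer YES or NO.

  start: add(add(SSSZ, SSSZ), Z)
  [1] add(S(add(SSZ, SSSZ)), Z)
  [2] S(add(add(SSZ, SSSZ), Z))
  [3] S(add(S(add(SZ, SSSZ)), Z))
  [4] S(S(add(add(SZ, SSSZ), Z)))
  [5] S(S(add(S(add(Z, SSSZ)), Z)))
  [6] S(S(S(add(add(Z, SSSZ), Z))))
  [7] S(S(S(add(SSSZ, Z))))
  [8] S(S(S(S(add(SSZ, Z)))))
  [9] S(S(S(S(S(add(SZ, Z))))))
  [10] S(S(S(S(S(S(add(Z, Z)))))))
  [11] S^6(Z)

Answer: YES — reaches normal form S^6(Z) in 11 ≤ 11 steps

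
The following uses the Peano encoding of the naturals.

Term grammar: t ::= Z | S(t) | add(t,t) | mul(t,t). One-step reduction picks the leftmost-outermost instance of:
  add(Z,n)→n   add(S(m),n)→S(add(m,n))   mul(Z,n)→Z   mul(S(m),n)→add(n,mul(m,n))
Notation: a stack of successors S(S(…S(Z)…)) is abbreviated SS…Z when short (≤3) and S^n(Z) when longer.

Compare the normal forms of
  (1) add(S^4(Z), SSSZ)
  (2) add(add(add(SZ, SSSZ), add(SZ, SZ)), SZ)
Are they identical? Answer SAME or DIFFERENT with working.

Term A:
  start: add(S^4(Z), SSSZ)
  [1] S(add(SSSZ, SSSZ))
  [2] S(S(add(SSZ, SSSZ)))
  [3] S(S(S(add(SZ, SSSZ))))
  [4] S(S(S(S(add(Z, SSSZ)))))
  [5] S^7(Z)

Term B:
  start: add(add(add(SZ, SSSZ), add(SZ, SZ)), SZ)
  [1] add(add(S(add(Z, SSSZ)), add(SZ, SZ)), SZ)
  [2] add(S(add(add(Z, SSSZ), add(SZ, SZ))), SZ)
  [3] S(add(add(add(Z, SSSZ), add(SZ, SZ)), SZ))
  [4] S(add(add(SSSZ, add(SZ, SZ)), SZ))
  [5] S(add(S(add(SSZ, add(SZ, SZ))), SZ))
  [6] S(S(add(add(SSZ, add(SZ, SZ)), SZ)))
  [7] S(S(add(S(add(SZ, add(SZ, SZ))), SZ)))
  [8] S(S(S(add(add(SZ, add(SZ, SZ)), SZ))))
  [9] S(S(S(add(S(add(Z, add(SZ, SZ))), SZ))))
  [10] S(S(S(S(add(add(Z, add(SZ, SZ)), SZ)))))
  [11] S(S(S(S(add(add(SZ, SZ), SZ)))))
  [12] S(S(S(S(add(S(add(Z, SZ)), SZ)))))
  [13] S(S(S(S(S(add(add(Z, SZ), SZ))))))
  [14] S(S(S(S(S(add(SZ, SZ))))))
  [15] S(S(S(S(S(S(add(Z, SZ)))))))
  [16] S^7(Z)

Answer: SAME — A ⇓ S^7(Z), B ⇓ S^7(Z)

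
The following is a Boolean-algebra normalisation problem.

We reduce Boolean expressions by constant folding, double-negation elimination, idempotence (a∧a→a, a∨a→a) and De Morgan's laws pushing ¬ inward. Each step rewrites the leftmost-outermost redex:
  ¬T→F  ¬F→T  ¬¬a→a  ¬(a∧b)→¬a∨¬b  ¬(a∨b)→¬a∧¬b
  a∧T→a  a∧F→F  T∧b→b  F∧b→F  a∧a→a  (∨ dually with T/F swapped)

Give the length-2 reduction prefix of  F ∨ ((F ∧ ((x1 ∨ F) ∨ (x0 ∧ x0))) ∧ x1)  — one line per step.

Answer: after 2 steps: F ∧ x1

Derivation:
  start: F ∨ ((F ∧ ((x1 ∨ F) ∨ (x0 ∧ x0))) ∧ x1)
  step 1: (F ∧ ((x1 ∨ F) ∨ (x0 ∧ x0))) ∧ x1
  step 2: F ∧ x1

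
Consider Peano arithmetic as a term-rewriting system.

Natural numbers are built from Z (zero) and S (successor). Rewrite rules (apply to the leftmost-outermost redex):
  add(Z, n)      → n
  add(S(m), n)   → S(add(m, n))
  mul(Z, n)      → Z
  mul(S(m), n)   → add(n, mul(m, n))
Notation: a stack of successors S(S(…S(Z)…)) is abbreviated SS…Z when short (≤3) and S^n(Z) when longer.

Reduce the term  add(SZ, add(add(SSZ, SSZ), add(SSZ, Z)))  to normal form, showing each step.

  start: add(SZ, add(add(SSZ, SSZ), add(SSZ, Z)))
  step 1: S(add(Z, add(add(SSZ, SSZ), add(SSZ, Z))))
  step 2: S(add(add(SSZ, SSZ), add(SSZ, Z)))
  step 3: S(add(S(add(SZ, SSZ)), add(SSZ, Z)))
  step 4: S(S(add(add(SZ, SSZ), add(SSZ, Z))))
  step 5: S(S(add(S(add(Z, SSZ)), add(SSZ, Z))))
  step 6: S(S(S(add(add(Z, SSZ), add(SSZ, Z)))))
  step 7: S(S(S(add(SSZ, add(SSZ, Z)))))
  step 8: S(S(S(S(add(SZ, add(SSZ, Z))))))
  step 9: S(S(S(S(S(add(Z, add(SSZ, Z)))))))
  step 10: S(S(S(S(S(add(SSZ, Z))))))
  step 11: S(S(S(S(S(S(add(SZ, Z)))))))
  step 12: S(S(S(S(S(S(S(add(Z, Z))))))))
  step 13: S^7(Z)

Answer: normal form = S^7(Z)  (in 13 steps)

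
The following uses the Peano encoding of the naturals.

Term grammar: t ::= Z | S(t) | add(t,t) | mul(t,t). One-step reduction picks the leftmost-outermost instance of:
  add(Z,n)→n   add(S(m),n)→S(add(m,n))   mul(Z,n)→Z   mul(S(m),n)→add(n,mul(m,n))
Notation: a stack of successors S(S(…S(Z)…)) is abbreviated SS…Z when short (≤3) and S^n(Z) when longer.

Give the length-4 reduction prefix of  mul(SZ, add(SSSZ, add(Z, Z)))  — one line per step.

Answer: after 4 steps: S(add(S(add(SZ, add(Z, Z))), mul(Z, add(SSSZ, add(Z, Z)))))

Derivation:
  start: mul(SZ, add(SSSZ, add(Z, Z)))
  step 1: add(add(SSSZ, add(Z, Z)), mul(Z, add(SSSZ, add(Z, Z))))
  step 2: add(S(add(SSZ, add(Z, Z))), mul(Z, add(SSSZ, add(Z, Z))))
  step 3: S(add(add(SSZ, add(Z, Z)), mul(Z, add(SSSZ, add(Z, Z)))))
  step 4: S(add(S(add(SZ, add(Z, Z))), mul(Z, add(SSSZ, add(Z, Z)))))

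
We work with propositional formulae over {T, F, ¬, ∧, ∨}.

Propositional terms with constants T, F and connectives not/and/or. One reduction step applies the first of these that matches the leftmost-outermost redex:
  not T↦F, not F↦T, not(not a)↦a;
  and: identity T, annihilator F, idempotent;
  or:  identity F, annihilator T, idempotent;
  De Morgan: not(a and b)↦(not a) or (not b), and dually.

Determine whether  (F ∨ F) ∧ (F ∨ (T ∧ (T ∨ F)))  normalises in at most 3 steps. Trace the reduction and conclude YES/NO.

  start: (F ∨ F) ∧ (F ∨ (T ∧ (T ∨ F)))
  →1  F ∧ (F ∨ (T ∧ (T ∨ F)))
  →2  F

Answer: YES — reaches normal form F in 2 ≤ 3 steps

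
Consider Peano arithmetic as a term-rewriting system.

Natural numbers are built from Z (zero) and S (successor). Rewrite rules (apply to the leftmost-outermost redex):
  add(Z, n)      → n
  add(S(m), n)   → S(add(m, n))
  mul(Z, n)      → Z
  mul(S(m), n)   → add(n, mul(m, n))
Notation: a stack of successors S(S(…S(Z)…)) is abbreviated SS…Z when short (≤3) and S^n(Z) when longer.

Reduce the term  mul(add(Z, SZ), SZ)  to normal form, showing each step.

Answer: normal form = SZ  (in 5 steps)

Reduction:
  start: mul(add(Z, SZ), SZ)
  [1] mul(SZ, SZ)
  [2] add(SZ, mul(Z, SZ))
  [3] S(add(Z, mul(Z, SZ)))
  [4] S(mul(Z, SZ))
  [5] SZ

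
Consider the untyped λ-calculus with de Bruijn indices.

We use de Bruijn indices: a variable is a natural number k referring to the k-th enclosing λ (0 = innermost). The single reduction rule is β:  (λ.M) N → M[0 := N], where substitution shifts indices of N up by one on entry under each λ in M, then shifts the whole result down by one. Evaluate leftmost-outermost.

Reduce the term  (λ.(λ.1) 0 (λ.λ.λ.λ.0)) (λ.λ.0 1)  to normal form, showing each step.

  start: (λ.(λ.1) 0 (λ.λ.λ.λ.0)) (λ.λ.0 1)
  [1] (λ.λ.λ.0 1) (λ.λ.0 1) (λ.λ.λ.λ.0)
  [2] (λ.λ.0 1) (λ.λ.λ.λ.0)
  [3] λ.0 (λ.λ.λ.λ.0)

Answer: normal form = λ.0 (λ.λ.λ.λ.0)  (in 3 steps)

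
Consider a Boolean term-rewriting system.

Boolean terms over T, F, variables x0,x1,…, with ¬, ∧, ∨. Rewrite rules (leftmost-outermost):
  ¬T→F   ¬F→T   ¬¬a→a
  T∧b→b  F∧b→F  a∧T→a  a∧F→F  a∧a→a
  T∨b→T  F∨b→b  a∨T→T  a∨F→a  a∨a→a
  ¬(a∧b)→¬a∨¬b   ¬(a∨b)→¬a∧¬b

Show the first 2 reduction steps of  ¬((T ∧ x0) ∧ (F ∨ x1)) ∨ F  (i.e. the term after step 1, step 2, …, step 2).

  start: ¬((T ∧ x0) ∧ (F ∨ x1)) ∨ F
  step 1: ¬((T ∧ x0) ∧ (F ∨ x1))
  step 2: ¬(T ∧ x0) ∨ ¬(F ∨ x1)

Answer: after 2 steps: ¬(T ∧ x0) ∨ ¬(F ∨ x1)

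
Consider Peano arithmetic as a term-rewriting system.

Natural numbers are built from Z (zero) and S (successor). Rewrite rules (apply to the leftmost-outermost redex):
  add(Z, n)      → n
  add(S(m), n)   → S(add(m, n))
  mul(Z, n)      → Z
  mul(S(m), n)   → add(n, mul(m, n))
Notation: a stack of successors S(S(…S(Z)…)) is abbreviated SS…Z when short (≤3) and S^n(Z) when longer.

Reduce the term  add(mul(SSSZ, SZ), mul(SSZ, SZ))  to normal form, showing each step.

Answer: normal form = S^5(Z)  (in 21 steps)

Working:
  start: add(mul(SSSZ, SZ), mul(SSZ, SZ))
  [1] add(add(SZ, mul(SSZ, SZ)), mul(SSZ, SZ))
  [2] add(S(add(Z, mul(SSZ, SZ))), mul(SSZ, SZ))
  [3] S(add(add(Z, mul(SSZ, SZ)), mul(SSZ, SZ)))
  [4] S(add(mul(SSZ, SZ), mul(SSZ, SZ)))
  [5] S(add(add(SZ, mul(SZ, SZ)), mul(SSZ, SZ)))
  [6] S(add(S(add(Z, mul(SZ, SZ))), mul(SSZ, SZ)))
  [7] S(S(add(add(Z, mul(SZ, SZ)), mul(SSZ, SZ))))
  [8] S(S(add(mul(SZ, SZ), mul(SSZ, SZ))))
  [9] S(S(add(add(SZ, mul(Z, SZ)), mul(SSZ, SZ))))
  [10] S(S(add(S(add(Z, mul(Z, SZ))), mul(SSZ, SZ))))
  [11] S(S(S(add(add(Z, mul(Z, SZ)), mul(SSZ, SZ)))))
  [12] S(S(S(add(mul(Z, SZ), mul(SSZ, SZ)))))
  [13] S(S(S(add(Z, mul(SSZ, SZ)))))
  [14] S(S(S(mul(SSZ, SZ))))
  [15] S(S(S(add(SZ, mul(SZ, SZ)))))
  [16] S(S(S(S(add(Z, mul(SZ, SZ))))))
  [17] S(S(S(S(mul(SZ, SZ)))))
  [18] S(S(S(S(add(SZ, mul(Z, SZ))))))
  [19] S(S(S(S(S(add(Z, mul(Z, SZ)))))))
  [20] S(S(S(S(S(mul(Z, SZ))))))
  [21] S^5(Z)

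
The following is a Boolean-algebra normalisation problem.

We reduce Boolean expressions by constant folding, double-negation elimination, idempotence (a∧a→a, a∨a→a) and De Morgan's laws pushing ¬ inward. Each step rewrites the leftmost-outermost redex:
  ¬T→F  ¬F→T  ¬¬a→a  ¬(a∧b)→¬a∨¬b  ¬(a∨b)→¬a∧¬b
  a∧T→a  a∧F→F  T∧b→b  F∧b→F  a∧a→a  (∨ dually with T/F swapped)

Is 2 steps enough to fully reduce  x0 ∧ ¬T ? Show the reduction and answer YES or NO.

  start: x0 ∧ ¬T
  step 1: x0 ∧ F
  step 2: F

Answer: YES — reaches normal form F in 2 ≤ 2 steps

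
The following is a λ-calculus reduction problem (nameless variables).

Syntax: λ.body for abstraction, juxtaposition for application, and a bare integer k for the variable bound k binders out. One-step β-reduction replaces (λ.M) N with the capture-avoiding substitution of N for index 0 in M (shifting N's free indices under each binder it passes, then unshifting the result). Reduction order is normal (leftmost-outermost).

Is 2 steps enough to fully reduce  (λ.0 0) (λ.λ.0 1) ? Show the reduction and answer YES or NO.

Answer: YES — reaches normal form λ.0 (λ.λ.0 1) in 2 ≤ 2 steps

Derivation:
  start: (λ.0 0) (λ.λ.0 1)
  [1] (λ.λ.0 1) (λ.λ.0 1)
  [2] λ.0 (λ.λ.0 1)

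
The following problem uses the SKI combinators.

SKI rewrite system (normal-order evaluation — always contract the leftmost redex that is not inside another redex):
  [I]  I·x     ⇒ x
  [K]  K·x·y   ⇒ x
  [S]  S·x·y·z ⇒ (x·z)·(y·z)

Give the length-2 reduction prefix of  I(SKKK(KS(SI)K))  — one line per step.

  start: I(SKKK(KS(SI)K))
  [1] SKKK(KS(SI)K)
  [2] KK(KK)(KS(SI)K)

Answer: after 2 steps: KK(KK)(KS(SI)K)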